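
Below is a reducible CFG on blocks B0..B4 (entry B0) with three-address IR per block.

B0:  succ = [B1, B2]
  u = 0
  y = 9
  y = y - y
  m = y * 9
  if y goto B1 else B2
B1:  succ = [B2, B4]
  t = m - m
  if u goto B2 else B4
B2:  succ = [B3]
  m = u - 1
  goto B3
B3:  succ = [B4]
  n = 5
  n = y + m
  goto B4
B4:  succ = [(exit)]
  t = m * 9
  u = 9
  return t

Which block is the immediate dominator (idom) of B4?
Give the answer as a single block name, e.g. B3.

idom tree: B1←B0 B2←B0 B3←B2 B4←B0
Join-block Dom:
  B2: preds {B0,B1}: {B0} ∩ {B0,B1} = {B0}; idom=B0
  B4: preds {B1,B3}: {B0,B1} ∩ {B0,B2,B3} = {B0}; idom=B0

idom(B4) = B0

Answer: B0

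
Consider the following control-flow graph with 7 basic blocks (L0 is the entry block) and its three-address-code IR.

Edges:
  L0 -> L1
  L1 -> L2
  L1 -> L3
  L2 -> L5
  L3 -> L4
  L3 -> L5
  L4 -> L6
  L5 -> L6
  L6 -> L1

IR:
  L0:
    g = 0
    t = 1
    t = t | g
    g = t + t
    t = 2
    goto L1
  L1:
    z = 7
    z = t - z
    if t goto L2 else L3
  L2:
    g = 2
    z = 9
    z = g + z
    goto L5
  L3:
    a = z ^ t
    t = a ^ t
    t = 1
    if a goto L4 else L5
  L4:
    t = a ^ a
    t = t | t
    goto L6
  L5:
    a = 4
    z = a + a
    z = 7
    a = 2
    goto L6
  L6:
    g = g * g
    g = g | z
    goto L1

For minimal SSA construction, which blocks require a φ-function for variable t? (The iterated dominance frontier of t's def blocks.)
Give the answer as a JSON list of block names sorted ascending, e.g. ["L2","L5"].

Answer: ["L1", "L5", "L6"]

Derivation:
idom tree: L1←L0 L2←L1 L3←L1 L4←L3 L5←L1 L6←L1
Dom at joins:
  L1: preds {L0,L6}: {L0} ∩ {L0,L1,L6} = {L0}; idom=L0
  L5: preds {L2,L3}: {L0,L1,L2} ∩ {L0,L1,L3} = {L0,L1}; idom=L1
  L6: preds {L4,L5}: {L0,L1,L3,L4} ∩ {L0,L1,L5} = {L0,L1}; idom=L1

DF derivation:
  join L1 pred L0: · stop@L0
  join L1 pred L6: L6→L1 stop@L0
  join L5 pred L2: L2 stop@L1
  join L5 pred L3: L3 stop@L1
  join L6 pred L4: L4→L3 stop@L1
  join L6 pred L5: L5 stop@L1
  L0: DF=∅
  L1: DF={L1}
  L2: DF={L5}
  L3: DF={L5,L6}
  L4: DF={L6}
  L5: DF={L6}
  L6: DF={L1}

φ for t: defs {L0,L3,L4}
  DF⁺ = {L1,L5,L6}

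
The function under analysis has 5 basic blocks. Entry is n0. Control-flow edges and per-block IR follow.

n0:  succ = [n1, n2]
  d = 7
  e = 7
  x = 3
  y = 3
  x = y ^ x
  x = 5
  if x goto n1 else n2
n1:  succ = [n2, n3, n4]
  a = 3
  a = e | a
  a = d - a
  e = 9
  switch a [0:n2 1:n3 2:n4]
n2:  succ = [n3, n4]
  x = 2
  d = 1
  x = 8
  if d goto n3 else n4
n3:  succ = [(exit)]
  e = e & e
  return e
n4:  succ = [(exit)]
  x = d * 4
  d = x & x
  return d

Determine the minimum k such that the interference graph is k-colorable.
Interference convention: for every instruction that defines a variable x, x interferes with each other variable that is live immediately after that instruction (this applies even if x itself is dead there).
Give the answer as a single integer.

Answer: 4

Analysis:
Block summaries:
  n0: {d,e,x,y} / ∅
  n1: {a,e} / {d,e}
  n2: {d,x} / ∅
  n3: {e} / {e}
  n4: {d,x} / {d}

Live sets:
  n0: in=∅ out={d,e}
  n1: in={d,e} out={d,e}
  n2: in={e} out={d,e}
  n3: in={e} out=∅
  n4: in={d} out=∅

Interference:
  a↔{d,e}
  d↔{a,e,x,y}
  e↔{a,d,x,y}
  x↔{d,e,y}
  y↔{d,e,x}

Registers:
  clique {d,e,x,y} ⇒ need ≥ 4
  assign a→r2 d→r0 e→r1 x→r2 y→r3 — no edge inside a register ⇒ χ ≤ 4
  χ = 4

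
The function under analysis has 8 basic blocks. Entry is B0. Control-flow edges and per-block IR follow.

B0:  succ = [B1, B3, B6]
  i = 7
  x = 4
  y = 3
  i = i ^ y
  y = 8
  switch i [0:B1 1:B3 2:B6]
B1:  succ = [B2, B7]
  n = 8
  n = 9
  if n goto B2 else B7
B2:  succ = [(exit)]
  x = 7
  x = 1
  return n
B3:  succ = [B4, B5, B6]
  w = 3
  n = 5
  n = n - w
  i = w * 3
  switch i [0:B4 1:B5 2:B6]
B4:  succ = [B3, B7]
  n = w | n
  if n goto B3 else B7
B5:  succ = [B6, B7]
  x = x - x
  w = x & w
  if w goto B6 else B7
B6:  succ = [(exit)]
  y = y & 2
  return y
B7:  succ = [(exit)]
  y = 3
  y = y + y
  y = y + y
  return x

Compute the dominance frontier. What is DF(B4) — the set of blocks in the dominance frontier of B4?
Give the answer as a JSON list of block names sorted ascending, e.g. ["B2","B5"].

Answer: ["B3", "B7"]

Working:
idom tree: B1←B0 B2←B1 B3←B0 B4←B3 B5←B3 B6←B0 B7←B0
Dom∩ at merges:
  B3: preds {B0,B4}: {B0} ∩ {B0,B3,B4} = {B0}; idom=B0
  B6: preds {B0,B3,B5}: {B0} ∩ {B0,B3} ∩ {B0,B3,B5} = {B0}; idom=B0
  B7: preds {B1,B4,B5}: {B0,B1} ∩ {B0,B3,B4} ∩ {B0,B3,B5} = {B0}; idom=B0

Frontier:
  B3←B0: walk · to B0
  B3←B4: walk B4→B3 to B0
  B6←B0: walk · to B0
  B6←B3: walk B3 to B0
  B6←B5: walk B5→B3 to B0
  B7←B1: walk B1 to B0
  B7←B4: walk B4→B3 to B0
  B7←B5: walk B5→B3 to B0
  B0: DF=∅
  B1: DF={B7}
  B2: DF=∅
  B3: DF={B3,B6,B7}
  B4: DF={B3,B7}
  B5: DF={B6,B7}
  B6: DF=∅
  B7: DF=∅

DF(B4) = ["B3", "B7"]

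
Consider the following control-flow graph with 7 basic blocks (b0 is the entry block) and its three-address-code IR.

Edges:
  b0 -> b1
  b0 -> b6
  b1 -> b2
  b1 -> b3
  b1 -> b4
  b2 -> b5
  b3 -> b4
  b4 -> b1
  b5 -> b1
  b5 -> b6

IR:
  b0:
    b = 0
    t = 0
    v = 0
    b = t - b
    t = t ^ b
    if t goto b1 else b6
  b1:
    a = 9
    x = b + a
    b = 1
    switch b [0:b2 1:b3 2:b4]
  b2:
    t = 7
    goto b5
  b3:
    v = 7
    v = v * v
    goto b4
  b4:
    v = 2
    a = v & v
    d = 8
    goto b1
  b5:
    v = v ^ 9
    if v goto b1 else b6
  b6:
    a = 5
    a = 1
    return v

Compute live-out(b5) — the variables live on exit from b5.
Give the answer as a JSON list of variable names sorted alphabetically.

Answer: ["b", "v"]

Working:
Per-block:
  b0: def={b,t,v} ue=∅
  b1: def={a,b,x} ue={b}
  b2: def={t} ue=∅
  b3: def={v} ue=∅
  b4: def={a,d,v} ue=∅
  b5: def={v} ue={v}
  b6: def={a} ue={v}

Backward fixpoint:
  b0 li=∅ lo={b,v}
  b1 li={b,v} lo={b,v}
  b2 li={b,v} lo={b,v}
  b3 li={b} lo={b}
  b4 li={b} lo={b,v}
  b5 li={b,v} lo={b,v}
  b6 li={v} lo=∅

live-out(b5) = ["b", "v"]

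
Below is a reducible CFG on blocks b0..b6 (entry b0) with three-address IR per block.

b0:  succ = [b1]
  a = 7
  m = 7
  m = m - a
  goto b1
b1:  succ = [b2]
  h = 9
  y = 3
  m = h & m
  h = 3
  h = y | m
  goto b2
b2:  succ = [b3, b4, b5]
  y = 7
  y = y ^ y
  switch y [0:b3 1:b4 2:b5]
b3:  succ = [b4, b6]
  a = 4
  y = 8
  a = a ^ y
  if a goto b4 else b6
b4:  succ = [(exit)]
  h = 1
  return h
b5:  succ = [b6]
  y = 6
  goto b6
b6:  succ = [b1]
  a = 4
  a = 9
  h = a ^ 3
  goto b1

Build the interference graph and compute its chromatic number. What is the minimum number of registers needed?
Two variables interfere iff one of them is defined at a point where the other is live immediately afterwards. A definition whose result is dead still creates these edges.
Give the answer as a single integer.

Answer: 3

Working:
def/use:
  b0: def={a,m} ue=∅
  b1: def={h,m,y} ue={m}
  b2: def={y} ue=∅
  b3: def={a,y} ue=∅
  b4: def={h} ue=∅
  b5: def={y} ue=∅
  b6: def={a,h} ue=∅

Live sets:
  b0: in=∅ out={m}
  b1: in={m} out={m}
  b2: in={m} out={m}
  b3: in={m} out={m}
  b4: in=∅ out=∅
  b5: in={m} out={m}
  b6: in={m} out={m}

Conflict graph:
  a: {m,y}
  h: {m,y}
  m: {a,h,y}
  y: {a,h,m}

Registers:
  lower bound: {a,m,y} mutually conflict ⇒ χ ≥ 3
  3-colouring: R0={m}  R1={y}  R2={a,h}
  χ = 3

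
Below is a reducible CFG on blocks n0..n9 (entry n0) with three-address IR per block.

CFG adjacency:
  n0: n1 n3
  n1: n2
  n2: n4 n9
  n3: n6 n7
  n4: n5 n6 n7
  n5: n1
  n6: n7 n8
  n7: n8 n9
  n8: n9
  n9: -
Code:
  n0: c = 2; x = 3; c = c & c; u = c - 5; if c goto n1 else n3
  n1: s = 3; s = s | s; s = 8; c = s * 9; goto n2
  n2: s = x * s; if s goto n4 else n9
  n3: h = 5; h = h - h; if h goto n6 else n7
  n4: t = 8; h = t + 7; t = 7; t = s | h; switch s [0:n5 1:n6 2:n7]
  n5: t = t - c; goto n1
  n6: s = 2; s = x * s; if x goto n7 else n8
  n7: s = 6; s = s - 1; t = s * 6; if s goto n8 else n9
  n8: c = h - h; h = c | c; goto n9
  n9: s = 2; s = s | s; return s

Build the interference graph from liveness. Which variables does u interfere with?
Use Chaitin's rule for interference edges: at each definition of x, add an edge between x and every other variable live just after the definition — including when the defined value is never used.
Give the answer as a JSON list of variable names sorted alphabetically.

Per-block:
  n0 def {c,u,x} use ∅
  n1 def {c,s} use ∅
  n2 def {s} use {s,x}
  n3 def {h} use ∅
  n4 def {h,t} use {s}
  n5 def {t} use {c,t}
  n6 def {s} use {x}
  n7 def {s,t} use ∅
  n8 def {c,h} use {h}
  n9 def {s} use ∅

Backward fixpoint:
  n0: in=∅ out={x}
  n1: in={x} out={c,s,x}
  n2: in={c,s,x} out={c,s,x}
  n3: in={x} out={h,x}
  n4: in={c,s,x} out={c,h,t,x}
  n5: in={c,t,x} out={x}
  n6: in={h,x} out={h}
  n7: in={h} out={h}
  n8: in={h} out=∅
  n9: in=∅ out=∅

Interference:
  c — {h,s,t,u,x}
  h — {c,s,t,x}
  s — {c,h,t,x}
  t — {c,h,s,x}
  u — {c,x}
  x — {c,h,s,t,u}

N(u) = ["c", "x"]

Answer: ["c", "x"]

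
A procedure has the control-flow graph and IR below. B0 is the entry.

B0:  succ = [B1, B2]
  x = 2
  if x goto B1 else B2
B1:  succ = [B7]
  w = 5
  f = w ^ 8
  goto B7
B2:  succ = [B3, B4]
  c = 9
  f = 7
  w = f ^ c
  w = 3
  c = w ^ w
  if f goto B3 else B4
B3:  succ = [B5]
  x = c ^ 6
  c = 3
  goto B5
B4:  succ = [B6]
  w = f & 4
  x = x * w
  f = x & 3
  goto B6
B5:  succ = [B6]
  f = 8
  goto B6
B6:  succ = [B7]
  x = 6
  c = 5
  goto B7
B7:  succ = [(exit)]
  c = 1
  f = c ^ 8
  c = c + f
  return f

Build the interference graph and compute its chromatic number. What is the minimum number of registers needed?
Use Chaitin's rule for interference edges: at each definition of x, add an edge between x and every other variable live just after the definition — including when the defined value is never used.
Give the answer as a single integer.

Answer: 3

Analysis:
def/use:
  B0 def {x} use ∅
  B1 def {f,w} use ∅
  B2 def {c,f,w} use ∅
  B3 def {c,x} use {c}
  B4 def {f,w,x} use {f,x}
  B5 def {f} use ∅
  B6 def {c,x} use ∅
  B7 def {c,f} use ∅

Liveness:
  B0: in=∅ out={x}
  B1: in=∅ out=∅
  B2: in={x} out={c,f,x}
  B3: in={c} out=∅
  B4: in={f,x} out=∅
  B5: in=∅ out=∅
  B6: in=∅ out=∅
  B7: in=∅ out=∅

Interference:
  c — {f,x}
  f — {c,w,x}
  w — {f,x}
  x — {c,f,w}

Colouring:
  clique {c,f,x} ⇒ need ≥ 3
  assign c→R2 f→R0 w→R2 x→R1 — no edge inside a register ⇒ χ ≤ 3
  χ = 3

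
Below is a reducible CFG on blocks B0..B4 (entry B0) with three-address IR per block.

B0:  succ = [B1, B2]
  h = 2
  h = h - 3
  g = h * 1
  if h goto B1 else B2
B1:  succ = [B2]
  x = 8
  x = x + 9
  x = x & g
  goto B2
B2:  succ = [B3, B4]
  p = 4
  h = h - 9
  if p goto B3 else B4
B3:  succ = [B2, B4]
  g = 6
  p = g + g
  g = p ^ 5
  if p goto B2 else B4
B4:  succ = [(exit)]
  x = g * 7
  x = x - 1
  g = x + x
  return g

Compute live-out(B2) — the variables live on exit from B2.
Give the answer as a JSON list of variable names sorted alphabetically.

Block summaries:
  B0: def={g,h} ue=∅
  B1: def={x} ue={g}
  B2: def={h,p} ue={h}
  B3: def={g,p} ue=∅
  B4: def={g,x} ue={g}

Backward fixpoint:
  live B0: ∅→{g,h}
  live B1: {g,h}→{g,h}
  live B2: {g,h}→{g,h}
  live B3: {h}→{g,h}
  live B4: {g}→∅

live-out(B2) = ["g", "h"]

Answer: ["g", "h"]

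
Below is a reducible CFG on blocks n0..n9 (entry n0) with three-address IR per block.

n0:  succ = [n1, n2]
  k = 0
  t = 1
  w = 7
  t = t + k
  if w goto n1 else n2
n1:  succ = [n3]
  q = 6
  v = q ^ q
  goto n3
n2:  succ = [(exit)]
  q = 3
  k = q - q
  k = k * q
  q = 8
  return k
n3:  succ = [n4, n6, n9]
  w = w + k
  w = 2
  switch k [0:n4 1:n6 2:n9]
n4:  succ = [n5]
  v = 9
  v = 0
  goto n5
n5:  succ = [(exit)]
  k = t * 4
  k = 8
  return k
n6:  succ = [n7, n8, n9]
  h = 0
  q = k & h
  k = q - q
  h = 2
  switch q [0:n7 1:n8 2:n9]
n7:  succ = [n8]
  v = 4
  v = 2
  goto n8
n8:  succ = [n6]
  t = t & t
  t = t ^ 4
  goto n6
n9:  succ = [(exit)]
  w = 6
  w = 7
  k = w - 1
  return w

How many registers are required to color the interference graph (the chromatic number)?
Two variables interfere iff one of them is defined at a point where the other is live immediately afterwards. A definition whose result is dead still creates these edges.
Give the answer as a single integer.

Answer: 4

Working:
Block summaries:
  n0 def {k,t,w} use ∅
  n1 def {q,v} use ∅
  n2 def {k,q} use ∅
  n3 def {w} use {k,w}
  n4 def {v} use ∅
  n5 def {k} use {t}
  n6 def {h,k,q} use {k}
  n7 def {v} use ∅
  n8 def {t} use {t}
  n9 def {k,w} use ∅

Backward fixpoint:
  n0: in=∅ out={k,t,w}
  n1: in={k,t,w} out={k,t,w}
  n2: in=∅ out=∅
  n3: in={k,t,w} out={k,t}
  n4: in={t} out={t}
  n5: in={t} out=∅
  n6: in={k,t} out={k,t}
  n7: in={k,t} out={k,t}
  n8: in={k,t} out={k,t}
  n9: in=∅ out=∅

Conflict graph:
  h: {k,q,t}
  k: {h,q,t,v,w}
  q: {h,k,t,w}
  t: {h,k,q,v,w}
  v: {k,t,w}
  w: {k,q,t,v}

Colouring:
  lower bound: {h,k,q,t} mutually conflict ⇒ χ ≥ 4
  4-colouring: R0={k}  R1={t}  R2={q,v}  R3={h,w}
  χ = 4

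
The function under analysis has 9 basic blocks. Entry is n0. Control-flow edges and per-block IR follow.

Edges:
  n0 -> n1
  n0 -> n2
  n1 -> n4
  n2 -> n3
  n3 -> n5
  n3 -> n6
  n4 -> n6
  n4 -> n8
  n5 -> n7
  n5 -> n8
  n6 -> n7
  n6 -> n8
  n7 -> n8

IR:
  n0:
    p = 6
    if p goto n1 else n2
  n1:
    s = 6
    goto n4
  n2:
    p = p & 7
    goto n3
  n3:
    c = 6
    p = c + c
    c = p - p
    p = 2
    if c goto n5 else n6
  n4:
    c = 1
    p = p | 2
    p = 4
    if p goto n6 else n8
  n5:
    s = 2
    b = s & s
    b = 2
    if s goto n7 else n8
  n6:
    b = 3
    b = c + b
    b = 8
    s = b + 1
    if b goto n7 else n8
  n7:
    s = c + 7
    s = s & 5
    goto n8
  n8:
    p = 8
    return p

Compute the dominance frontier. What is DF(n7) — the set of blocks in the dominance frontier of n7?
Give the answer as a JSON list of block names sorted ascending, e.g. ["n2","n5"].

Answer: ["n8"]

Working:
idom tree: n1←n0 n2←n0 n3←n2 n4←n1 n5←n3 n6←n0 n7←n0 n8←n0
Dom∩ at merges:
  n6: preds {n3,n4}: {n0,n2,n3} ∩ {n0,n1,n4} = {n0}; idom=n0
  n7: preds {n5,n6}: {n0,n2,n3,n5} ∩ {n0,n6} = {n0}; idom=n0
  n8: preds {n4,n5,n6,n7}: {n0,n1,n4} ∩ {n0,n2,n3,n5} ∩ {n0,n6} ∩ {n0,n7} = {n0}; idom=n0

DF derivation:
  n6←n3: walk n3→n2 to n0
  n6←n4: walk n4→n1 to n0
  n7←n5: walk n5→n3→n2 to n0
  n7←n6: walk n6 to n0
  n8←n4: walk n4→n1 to n0
  n8←n5: walk n5→n3→n2 to n0
  n8←n6: walk n6 to n0
  n8←n7: walk n7 to n0
  n0: DF=∅
  n1: DF={n6,n8}
  n2: DF={n6,n7,n8}
  n3: DF={n6,n7,n8}
  n4: DF={n6,n8}
  n5: DF={n7,n8}
  n6: DF={n7,n8}
  n7: DF={n8}
  n8: DF=∅

DF(n7) = ["n8"]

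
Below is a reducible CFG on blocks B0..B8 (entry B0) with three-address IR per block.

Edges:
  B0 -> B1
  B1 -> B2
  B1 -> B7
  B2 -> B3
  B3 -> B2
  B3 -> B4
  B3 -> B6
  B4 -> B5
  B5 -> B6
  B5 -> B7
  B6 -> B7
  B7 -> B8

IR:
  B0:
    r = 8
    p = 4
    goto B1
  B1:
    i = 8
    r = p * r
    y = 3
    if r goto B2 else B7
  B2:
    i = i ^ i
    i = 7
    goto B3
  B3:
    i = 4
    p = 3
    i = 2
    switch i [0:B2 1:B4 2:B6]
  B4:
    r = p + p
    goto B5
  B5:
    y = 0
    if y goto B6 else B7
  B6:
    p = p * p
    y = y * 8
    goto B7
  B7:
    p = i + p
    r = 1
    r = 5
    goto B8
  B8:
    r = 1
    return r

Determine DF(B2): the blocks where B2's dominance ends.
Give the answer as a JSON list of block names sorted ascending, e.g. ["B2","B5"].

Answer: ["B2", "B7"]

Analysis:
idom tree: B1←B0 B2←B1 B3←B2 B4←B3 B5←B4 B6←B3 B7←B1 B8←B7
Join-block Dom:
  B2: preds {B1,B3}: {B0,B1} ∩ {B0,B1,B2,B3} = {B0,B1}; idom=B1
  B6: preds {B3,B5}: {B0,B1,B2,B3} ∩ {B0,B1,B2,B3,B4,B5} = {B0,B1,B2,B3}; idom=B3
  B7: preds {B1,B5,B6}: {B0,B1} ∩ {B0,B1,B2,B3,B4,B5} ∩ {B0,B1,B2,B3,B6} = {B0,B1}; idom=B1

Frontier:
  join B2 pred B1: · stop@B1
  join B2 pred B3: B3→B2 stop@B1
  join B6 pred B3: · stop@B3
  join B6 pred B5: B5→B4 stop@B3
  join B7 pred B1: · stop@B1
  join B7 pred B5: B5→B4→B3→B2 stop@B1
  join B7 pred B6: B6→B3→B2 stop@B1
  B0 → ∅
  B1 → ∅
  B2 → {B2,B7}
  B3 → {B2,B7}
  B4 → {B6,B7}
  B5 → {B6,B7}
  B6 → {B7}
  B7 → ∅
  B8 → ∅

DF(B2) = ["B2", "B7"]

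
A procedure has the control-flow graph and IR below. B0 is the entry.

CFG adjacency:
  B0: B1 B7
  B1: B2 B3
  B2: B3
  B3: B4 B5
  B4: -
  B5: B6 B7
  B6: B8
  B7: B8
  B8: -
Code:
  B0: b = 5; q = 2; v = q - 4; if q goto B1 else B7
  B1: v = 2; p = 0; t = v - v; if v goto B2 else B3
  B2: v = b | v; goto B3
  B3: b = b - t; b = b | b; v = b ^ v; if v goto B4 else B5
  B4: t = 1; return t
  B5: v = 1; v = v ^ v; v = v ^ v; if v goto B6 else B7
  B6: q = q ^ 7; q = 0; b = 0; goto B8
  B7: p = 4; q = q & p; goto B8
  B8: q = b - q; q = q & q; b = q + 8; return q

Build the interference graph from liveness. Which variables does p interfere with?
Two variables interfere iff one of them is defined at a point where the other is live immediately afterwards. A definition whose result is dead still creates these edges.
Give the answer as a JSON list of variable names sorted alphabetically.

Per-block:
  B0: def={b,q,v} ue=∅
  B1: def={p,t,v} ue=∅
  B2: def={v} ue={b,v}
  B3: def={b,v} ue={b,t,v}
  B4: def={t} ue=∅
  B5: def={v} ue=∅
  B6: def={b,q} ue={q}
  B7: def={p,q} ue={q}
  B8: def={b,q} ue={b,q}

Live sets:
  B0: in=∅ out={b,q}
  B1: in={b,q} out={b,q,t,v}
  B2: in={b,q,t,v} out={b,q,t,v}
  B3: in={b,q,t,v} out={b,q}
  B4: in=∅ out=∅
  B5: in={b,q} out={b,q}
  B6: in={q} out={b,q}
  B7: in={b,q} out={b,q}
  B8: in={b,q} out=∅

Interference:
  b — {p,q,t,v}
  p — {b,q,v}
  q — {b,p,t,v}
  t — {b,q,v}
  v — {b,p,q,t}

N(p) = ["b", "q", "v"]

Answer: ["b", "q", "v"]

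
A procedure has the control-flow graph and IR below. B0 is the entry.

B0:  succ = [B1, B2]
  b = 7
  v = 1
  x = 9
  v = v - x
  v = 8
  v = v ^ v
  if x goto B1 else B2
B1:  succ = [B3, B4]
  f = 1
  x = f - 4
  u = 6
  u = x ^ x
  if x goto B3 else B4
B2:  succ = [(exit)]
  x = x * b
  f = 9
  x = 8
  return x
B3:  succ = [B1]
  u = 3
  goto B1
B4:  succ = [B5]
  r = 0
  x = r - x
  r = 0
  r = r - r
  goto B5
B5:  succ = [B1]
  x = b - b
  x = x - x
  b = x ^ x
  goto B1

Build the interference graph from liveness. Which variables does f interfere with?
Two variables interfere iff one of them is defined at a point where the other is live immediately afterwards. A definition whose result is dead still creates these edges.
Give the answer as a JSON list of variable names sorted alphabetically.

Answer: ["b"]

Derivation:
Per-block:
  B0 def {b,v,x} use ∅
  B1 def {f,u,x} use ∅
  B2 def {f,x} use {b,x}
  B3 def {u} use ∅
  B4 def {r,x} use {x}
  B5 def {b,x} use {b}

Live sets:
  live B0: ∅→{b,x}
  live B1: {b}→{b,x}
  live B2: {b,x}→∅
  live B3: {b}→{b}
  live B4: {b,x}→{b}
  live B5: {b}→{b}

Interference:
  b↔{f,r,u,v,x}
  f↔{b}
  r↔{b,x}
  u↔{b,x}
  v↔{b,x}
  x↔{b,r,u,v}

N(f) = ["b"]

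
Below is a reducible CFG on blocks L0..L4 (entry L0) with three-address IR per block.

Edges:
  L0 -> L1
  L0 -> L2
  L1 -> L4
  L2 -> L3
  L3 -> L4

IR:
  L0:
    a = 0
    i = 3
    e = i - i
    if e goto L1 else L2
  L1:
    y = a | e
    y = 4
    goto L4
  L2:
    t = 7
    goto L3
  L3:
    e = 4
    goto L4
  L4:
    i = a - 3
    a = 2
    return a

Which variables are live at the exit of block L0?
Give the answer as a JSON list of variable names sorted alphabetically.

Answer: ["a", "e"]

Analysis:
def/use:
  L0: {a,e,i} / ∅
  L1: {y} / {a,e}
  L2: {t} / ∅
  L3: {e} / ∅
  L4: {a,i} / {a}

Backward fixpoint:
  live L0: ∅→{a,e}
  live L1: {a,e}→{a}
  live L2: {a}→{a}
  live L3: {a}→{a}
  live L4: {a}→∅

live-out(L0) = ["a", "e"]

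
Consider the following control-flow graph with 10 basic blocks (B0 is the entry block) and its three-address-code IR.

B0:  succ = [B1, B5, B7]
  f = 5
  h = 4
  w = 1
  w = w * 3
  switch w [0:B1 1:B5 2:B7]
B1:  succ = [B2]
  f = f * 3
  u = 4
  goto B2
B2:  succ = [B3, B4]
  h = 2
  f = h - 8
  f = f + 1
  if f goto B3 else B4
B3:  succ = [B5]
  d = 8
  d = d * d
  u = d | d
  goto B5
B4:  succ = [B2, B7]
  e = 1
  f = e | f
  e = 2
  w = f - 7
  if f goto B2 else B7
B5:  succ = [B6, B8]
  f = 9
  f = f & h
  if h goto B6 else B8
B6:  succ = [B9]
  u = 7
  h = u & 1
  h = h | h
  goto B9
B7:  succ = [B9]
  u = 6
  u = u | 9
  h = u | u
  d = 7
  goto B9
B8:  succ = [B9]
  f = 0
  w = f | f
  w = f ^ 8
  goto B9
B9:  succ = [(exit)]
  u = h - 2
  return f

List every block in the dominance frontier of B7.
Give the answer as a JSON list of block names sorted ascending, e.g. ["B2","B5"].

Answer: ["B9"]

Analysis:
idom tree: B1←B0 B2←B1 B3←B2 B4←B2 B5←B0 B6←B5 B7←B0 B8←B5 B9←B0
Dom∩ at merges:
  B2: preds {B1,B4}: {B0,B1} ∩ {B0,B1,B2,B4} = {B0,B1}; idom=B1
  B5: preds {B0,B3}: {B0} ∩ {B0,B1,B2,B3} = {B0}; idom=B0
  B7: preds {B0,B4}: {B0} ∩ {B0,B1,B2,B4} = {B0}; idom=B0
  B9: preds {B6,B7,B8}: {B0,B5,B6} ∩ {B0,B7} ∩ {B0,B5,B8} = {B0}; idom=B0

Frontier:
  B2←B1: walk · to B1
  B2←B4: walk B4→B2 to B1
  B5←B0: walk · to B0
  B5←B3: walk B3→B2→B1 to B0
  B7←B0: walk · to B0
  B7←B4: walk B4→B2→B1 to B0
  B9←B6: walk B6→B5 to B0
  B9←B7: walk B7 to B0
  B9←B8: walk B8→B5 to B0
  B0: DF=∅
  B1: DF={B5,B7}
  B2: DF={B2,B5,B7}
  B3: DF={B5}
  B4: DF={B2,B7}
  B5: DF={B9}
  B6: DF={B9}
  B7: DF={B9}
  B8: DF={B9}
  B9: DF=∅

DF(B7) = ["B9"]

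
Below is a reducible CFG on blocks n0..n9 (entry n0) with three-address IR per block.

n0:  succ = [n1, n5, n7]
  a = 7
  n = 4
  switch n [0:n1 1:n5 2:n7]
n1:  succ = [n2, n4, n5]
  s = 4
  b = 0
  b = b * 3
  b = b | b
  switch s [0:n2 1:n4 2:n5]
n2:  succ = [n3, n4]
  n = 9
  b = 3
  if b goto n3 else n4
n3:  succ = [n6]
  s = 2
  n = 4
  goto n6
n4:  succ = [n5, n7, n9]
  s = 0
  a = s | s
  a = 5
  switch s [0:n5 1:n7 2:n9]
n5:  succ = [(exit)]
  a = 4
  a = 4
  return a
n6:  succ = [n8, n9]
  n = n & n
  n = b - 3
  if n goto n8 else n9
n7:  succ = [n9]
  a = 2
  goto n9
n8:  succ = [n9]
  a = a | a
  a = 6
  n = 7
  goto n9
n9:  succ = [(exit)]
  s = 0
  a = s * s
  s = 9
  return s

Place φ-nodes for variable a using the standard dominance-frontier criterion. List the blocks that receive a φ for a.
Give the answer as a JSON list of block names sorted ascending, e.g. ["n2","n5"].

Answer: ["n5", "n7", "n9"]

Analysis:
idom tree: n1←n0 n2←n1 n3←n2 n4←n1 n5←n0 n6←n3 n7←n0 n8←n6 n9←n0
Dom∩ at merges:
  n4: preds {n1,n2}: {n0,n1} ∩ {n0,n1,n2} = {n0,n1}; idom=n1
  n5: preds {n0,n1,n4}: {n0} ∩ {n0,n1} ∩ {n0,n1,n4} = {n0}; idom=n0
  n7: preds {n0,n4}: {n0} ∩ {n0,n1,n4} = {n0}; idom=n0
  n9: preds {n4,n6,n7,n8}: {n0,n1,n4} ∩ {n0,n1,n2,n3,n6} ∩ {n0,n7} ∩ {n0,n1,n2,n3,n6,n8} = {n0}; idom=n0

DF derivation:
  join n4 pred n1: · stop@n1
  join n4 pred n2: n2 stop@n1
  join n5 pred n0: · stop@n0
  join n5 pred n1: n1 stop@n0
  join n5 pred n4: n4→n1 stop@n0
  join n7 pred n0: · stop@n0
  join n7 pred n4: n4→n1 stop@n0
  join n9 pred n4: n4→n1 stop@n0
  join n9 pred n6: n6→n3→n2→n1 stop@n0
  join n9 pred n7: n7 stop@n0
  join n9 pred n8: n8→n6→n3→n2→n1 stop@n0
  n0 → ∅
  n1 → {n5,n7,n9}
  n2 → {n4,n9}
  n3 → {n9}
  n4 → {n5,n7,n9}
  n5 → ∅
  n6 → {n9}
  n7 → {n9}
  n8 → {n9}
  n9 → ∅

φ for a: defs {n0,n4,n5,n7,n8,n9}
  DF⁺ = {n5,n7,n9}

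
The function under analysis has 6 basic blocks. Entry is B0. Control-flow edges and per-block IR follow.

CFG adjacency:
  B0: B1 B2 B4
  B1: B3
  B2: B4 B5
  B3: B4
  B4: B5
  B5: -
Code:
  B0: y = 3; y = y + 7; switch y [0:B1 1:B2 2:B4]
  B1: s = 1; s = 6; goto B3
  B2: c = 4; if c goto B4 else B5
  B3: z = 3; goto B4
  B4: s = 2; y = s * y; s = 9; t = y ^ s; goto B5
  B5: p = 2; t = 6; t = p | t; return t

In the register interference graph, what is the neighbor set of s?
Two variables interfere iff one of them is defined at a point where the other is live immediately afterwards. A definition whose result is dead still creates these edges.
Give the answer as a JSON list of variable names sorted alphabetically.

def/use:
  B0: def={y} ue=∅
  B1: def={s} ue=∅
  B2: def={c} ue=∅
  B3: def={z} ue=∅
  B4: def={s,t,y} ue={y}
  B5: def={p,t} ue=∅

Live sets:
  B0: in=∅ out={y}
  B1: in={y} out={y}
  B2: in={y} out={y}
  B3: in={y} out={y}
  B4: in={y} out=∅
  B5: in=∅ out=∅

Conflict graph:
  c: {y}
  p: {t}
  s: {y}
  t: {p}
  y: {c,s,z}
  z: {y}

N(s) = ["y"]

Answer: ["y"]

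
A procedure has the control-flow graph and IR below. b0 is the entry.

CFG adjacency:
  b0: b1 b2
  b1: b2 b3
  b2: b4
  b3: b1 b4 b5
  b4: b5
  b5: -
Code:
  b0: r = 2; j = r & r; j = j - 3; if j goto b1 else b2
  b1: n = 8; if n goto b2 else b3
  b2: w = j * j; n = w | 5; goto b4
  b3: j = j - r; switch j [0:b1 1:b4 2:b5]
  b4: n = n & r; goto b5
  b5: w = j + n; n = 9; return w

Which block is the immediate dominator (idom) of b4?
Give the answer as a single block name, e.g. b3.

Answer: b0

Working:
idom tree: b1←b0 b2←b0 b3←b1 b4←b0 b5←b0
Join-block Dom:
  b1: preds {b0,b3}: {b0} ∩ {b0,b1,b3} = {b0}; idom=b0
  b2: preds {b0,b1}: {b0} ∩ {b0,b1} = {b0}; idom=b0
  b4: preds {b2,b3}: {b0,b2} ∩ {b0,b1,b3} = {b0}; idom=b0
  b5: preds {b3,b4}: {b0,b1,b3} ∩ {b0,b4} = {b0}; idom=b0

idom(b4) = b0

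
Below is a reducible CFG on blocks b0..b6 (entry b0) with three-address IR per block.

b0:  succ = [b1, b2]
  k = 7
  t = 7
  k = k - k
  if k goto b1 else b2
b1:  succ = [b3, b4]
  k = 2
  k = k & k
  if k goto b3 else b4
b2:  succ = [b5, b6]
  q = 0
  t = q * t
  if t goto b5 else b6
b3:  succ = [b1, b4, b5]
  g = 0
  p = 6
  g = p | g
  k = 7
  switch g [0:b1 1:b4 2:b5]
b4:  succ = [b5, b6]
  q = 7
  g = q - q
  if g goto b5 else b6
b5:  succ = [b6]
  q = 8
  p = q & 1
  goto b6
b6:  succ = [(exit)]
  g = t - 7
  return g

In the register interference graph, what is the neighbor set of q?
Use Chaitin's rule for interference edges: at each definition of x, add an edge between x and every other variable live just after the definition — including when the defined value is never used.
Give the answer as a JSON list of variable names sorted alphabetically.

Answer: ["t"]

Working:
def/use:
  b0: def={k,t} ue=∅
  b1: def={k} ue=∅
  b2: def={q,t} ue={t}
  b3: def={g,k,p} ue=∅
  b4: def={g,q} ue=∅
  b5: def={p,q} ue=∅
  b6: def={g} ue={t}

Backward fixpoint:
  b0: in=∅ out={t}
  b1: in={t} out={t}
  b2: in={t} out={t}
  b3: in={t} out={t}
  b4: in={t} out={t}
  b5: in={t} out={t}
  b6: in={t} out=∅

Interference:
  g↔{k,p,t}
  k↔{g,t}
  p↔{g,t}
  q↔{t}
  t↔{g,k,p,q}

N(q) = ["t"]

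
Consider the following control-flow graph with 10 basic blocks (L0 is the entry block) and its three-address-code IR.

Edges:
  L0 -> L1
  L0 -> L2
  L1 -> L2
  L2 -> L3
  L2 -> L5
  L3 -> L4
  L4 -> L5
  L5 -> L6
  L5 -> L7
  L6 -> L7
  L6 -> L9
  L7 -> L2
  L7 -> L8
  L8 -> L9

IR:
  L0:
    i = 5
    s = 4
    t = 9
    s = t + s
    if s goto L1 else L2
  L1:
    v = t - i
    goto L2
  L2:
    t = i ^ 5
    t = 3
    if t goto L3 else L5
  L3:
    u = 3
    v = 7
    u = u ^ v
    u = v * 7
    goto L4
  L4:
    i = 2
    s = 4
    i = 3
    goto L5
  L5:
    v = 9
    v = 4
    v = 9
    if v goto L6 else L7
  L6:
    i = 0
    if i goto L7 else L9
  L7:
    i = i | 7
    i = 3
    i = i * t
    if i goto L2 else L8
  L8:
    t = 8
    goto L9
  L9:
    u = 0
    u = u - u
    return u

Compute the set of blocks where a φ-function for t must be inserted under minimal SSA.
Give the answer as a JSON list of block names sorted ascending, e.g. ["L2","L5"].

idom tree: L1←L0 L2←L0 L3←L2 L4←L3 L5←L2 L6←L5 L7←L5 L8←L7 L9←L5
Join-block Dom:
  L2: preds {L0,L1,L7}: {L0} ∩ {L0,L1} ∩ {L0,L2,L5,L7} = {L0}; idom=L0
  L5: preds {L2,L4}: {L0,L2} ∩ {L0,L2,L3,L4} = {L0,L2}; idom=L2
  L7: preds {L5,L6}: {L0,L2,L5} ∩ {L0,L2,L5,L6} = {L0,L2,L5}; idom=L5
  L9: preds {L6,L8}: {L0,L2,L5,L6} ∩ {L0,L2,L5,L7,L8} = {L0,L2,L5}; idom=L5

Frontier:
  join L2 pred L0: · stop@L0
  join L2 pred L1: L1 stop@L0
  join L2 pred L7: L7→L5→L2 stop@L0
  join L5 pred L2: · stop@L2
  join L5 pred L4: L4→L3 stop@L2
  join L7 pred L5: · stop@L5
  join L7 pred L6: L6 stop@L5
  join L9 pred L6: L6 stop@L5
  join L9 pred L8: L8→L7 stop@L5
  L0: DF=∅
  L1: DF={L2}
  L2: DF={L2}
  L3: DF={L5}
  L4: DF={L5}
  L5: DF={L2}
  L6: DF={L7,L9}
  L7: DF={L2,L9}
  L8: DF={L9}
  L9: DF=∅

φ for t: defs {L0,L2,L8}
  DF⁺ = {L2,L9}

Answer: ["L2", "L9"]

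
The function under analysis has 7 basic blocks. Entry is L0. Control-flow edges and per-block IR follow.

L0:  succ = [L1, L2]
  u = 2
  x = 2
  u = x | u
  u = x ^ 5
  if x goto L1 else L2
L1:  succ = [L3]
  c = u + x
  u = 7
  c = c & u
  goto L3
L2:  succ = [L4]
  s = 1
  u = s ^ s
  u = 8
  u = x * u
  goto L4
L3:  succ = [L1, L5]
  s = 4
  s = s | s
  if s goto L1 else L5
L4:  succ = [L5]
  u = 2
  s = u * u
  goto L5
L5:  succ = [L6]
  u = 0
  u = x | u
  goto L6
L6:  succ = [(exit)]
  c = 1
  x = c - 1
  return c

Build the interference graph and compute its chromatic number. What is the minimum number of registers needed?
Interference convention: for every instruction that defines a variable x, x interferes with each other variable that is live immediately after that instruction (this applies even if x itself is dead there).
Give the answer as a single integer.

Answer: 3

Working:
def/use:
  L0 def {u,x} use ∅
  L1 def {c,u} use {u,x}
  L2 def {s,u} use {x}
  L3 def {s} use ∅
  L4 def {s,u} use ∅
  L5 def {u} use {x}
  L6 def {c,x} use ∅

Live sets:
  L0: in=∅ out={u,x}
  L1: in={u,x} out={u,x}
  L2: in={x} out={x}
  L3: in={u,x} out={u,x}
  L4: in={x} out={x}
  L5: in={x} out=∅
  L6: in=∅ out=∅

Conflict graph:
  c — {u,x}
  s — {u,x}
  u — {c,s,x}
  x — {c,s,u}

Colouring:
  {c,u,x} pairwise interfere (3-clique) ⇒ χ ≥ 3
  assign c→r2 s→r2 u→r0 x→r1 — no edge inside a register ⇒ χ ≤ 3
  χ = 3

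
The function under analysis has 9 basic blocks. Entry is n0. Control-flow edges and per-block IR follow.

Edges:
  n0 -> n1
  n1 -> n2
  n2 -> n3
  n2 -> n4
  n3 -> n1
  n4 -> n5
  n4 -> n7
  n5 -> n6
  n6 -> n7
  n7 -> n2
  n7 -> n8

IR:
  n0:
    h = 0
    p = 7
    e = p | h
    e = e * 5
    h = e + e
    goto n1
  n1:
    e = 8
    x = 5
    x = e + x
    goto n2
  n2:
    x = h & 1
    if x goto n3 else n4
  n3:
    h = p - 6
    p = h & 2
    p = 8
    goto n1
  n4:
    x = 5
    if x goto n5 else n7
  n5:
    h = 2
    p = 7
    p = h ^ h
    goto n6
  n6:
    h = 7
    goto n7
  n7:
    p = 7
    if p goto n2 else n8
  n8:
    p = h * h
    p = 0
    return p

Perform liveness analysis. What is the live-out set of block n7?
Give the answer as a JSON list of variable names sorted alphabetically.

Answer: ["h", "p"]

Derivation:
def/use:
  n0: def={e,h,p} ue=∅
  n1: def={e,x} ue=∅
  n2: def={x} ue={h}
  n3: def={h,p} ue={p}
  n4: def={x} ue=∅
  n5: def={h,p} ue=∅
  n6: def={h} ue=∅
  n7: def={p} ue=∅
  n8: def={p} ue={h}

Live sets:
  n0 li=∅ lo={h,p}
  n1 li={h,p} lo={h,p}
  n2 li={h,p} lo={h,p}
  n3 li={p} lo={h,p}
  n4 li={h} lo={h}
  n5 li=∅ lo=∅
  n6 li=∅ lo={h}
  n7 li={h} lo={h,p}
  n8 li={h} lo=∅

live-out(n7) = ["h", "p"]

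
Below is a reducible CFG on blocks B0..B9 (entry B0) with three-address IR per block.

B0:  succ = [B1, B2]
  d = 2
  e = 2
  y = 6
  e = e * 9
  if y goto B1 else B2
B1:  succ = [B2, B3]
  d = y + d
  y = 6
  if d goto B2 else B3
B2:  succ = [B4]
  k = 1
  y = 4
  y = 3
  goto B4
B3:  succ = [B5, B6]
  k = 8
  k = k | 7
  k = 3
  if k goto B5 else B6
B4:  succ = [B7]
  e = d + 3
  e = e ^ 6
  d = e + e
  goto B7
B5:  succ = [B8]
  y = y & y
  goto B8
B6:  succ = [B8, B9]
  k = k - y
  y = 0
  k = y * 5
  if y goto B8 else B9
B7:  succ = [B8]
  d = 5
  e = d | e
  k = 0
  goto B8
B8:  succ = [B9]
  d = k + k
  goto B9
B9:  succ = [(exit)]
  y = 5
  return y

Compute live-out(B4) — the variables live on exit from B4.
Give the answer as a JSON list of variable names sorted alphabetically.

Answer: ["e"]

Derivation:
Block summaries:
  B0: {d,e,y} / ∅
  B1: {d,y} / {d,y}
  B2: {k,y} / ∅
  B3: {k} / ∅
  B4: {d,e} / {d}
  B5: {y} / {y}
  B6: {k,y} / {k,y}
  B7: {d,e,k} / {e}
  B8: {d} / {k}
  B9: {y} / ∅

Live sets:
  B0: in=∅ out={d,y}
  B1: in={d,y} out={d,y}
  B2: in={d} out={d}
  B3: in={y} out={k,y}
  B4: in={d} out={e}
  B5: in={k,y} out={k}
  B6: in={k,y} out={k}
  B7: in={e} out={k}
  B8: in={k} out=∅
  B9: in=∅ out=∅

live-out(B4) = ["e"]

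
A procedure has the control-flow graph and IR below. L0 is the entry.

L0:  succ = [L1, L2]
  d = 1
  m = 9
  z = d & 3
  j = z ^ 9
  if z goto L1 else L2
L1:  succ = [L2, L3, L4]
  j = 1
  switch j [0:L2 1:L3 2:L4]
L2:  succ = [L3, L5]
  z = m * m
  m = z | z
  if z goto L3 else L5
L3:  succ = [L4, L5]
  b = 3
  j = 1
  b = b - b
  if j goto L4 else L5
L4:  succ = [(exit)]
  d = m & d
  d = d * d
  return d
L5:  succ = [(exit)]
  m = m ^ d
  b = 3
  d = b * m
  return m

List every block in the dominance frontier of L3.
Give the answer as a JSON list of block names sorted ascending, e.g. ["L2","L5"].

Answer: ["L4", "L5"]

Analysis:
idom tree: L1←L0 L2←L0 L3←L0 L4←L0 L5←L0
Join-block Dom:
  L2: preds {L0,L1}: {L0} ∩ {L0,L1} = {L0}; idom=L0
  L3: preds {L1,L2}: {L0,L1} ∩ {L0,L2} = {L0}; idom=L0
  L4: preds {L1,L3}: {L0,L1} ∩ {L0,L3} = {L0}; idom=L0
  L5: preds {L2,L3}: {L0,L2} ∩ {L0,L3} = {L0}; idom=L0

DF derivation:
  join L2 pred L0: · stop@L0
  join L2 pred L1: L1 stop@L0
  join L3 pred L1: L1 stop@L0
  join L3 pred L2: L2 stop@L0
  join L4 pred L1: L1 stop@L0
  join L4 pred L3: L3 stop@L0
  join L5 pred L2: L2 stop@L0
  join L5 pred L3: L3 stop@L0
  L0 → ∅
  L1 → {L2,L3,L4}
  L2 → {L3,L5}
  L3 → {L4,L5}
  L4 → ∅
  L5 → ∅

DF(L3) = ["L4", "L5"]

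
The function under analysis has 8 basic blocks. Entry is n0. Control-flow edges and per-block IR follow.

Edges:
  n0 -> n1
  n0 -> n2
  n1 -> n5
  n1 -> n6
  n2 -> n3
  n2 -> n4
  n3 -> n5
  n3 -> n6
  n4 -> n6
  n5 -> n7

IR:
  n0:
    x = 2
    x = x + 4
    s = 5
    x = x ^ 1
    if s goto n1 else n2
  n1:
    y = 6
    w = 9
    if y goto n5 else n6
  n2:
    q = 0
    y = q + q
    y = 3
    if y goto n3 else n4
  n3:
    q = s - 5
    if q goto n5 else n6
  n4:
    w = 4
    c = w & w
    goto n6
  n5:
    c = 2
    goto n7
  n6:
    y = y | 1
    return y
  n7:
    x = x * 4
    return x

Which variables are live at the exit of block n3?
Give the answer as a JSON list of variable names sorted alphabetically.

Block summaries:
  n0: def={s,x} ue=∅
  n1: def={w,y} ue=∅
  n2: def={q,y} ue=∅
  n3: def={q} ue={s}
  n4: def={c,w} ue=∅
  n5: def={c} ue=∅
  n6: def={y} ue={y}
  n7: def={x} ue={x}

Liveness:
  n0: in=∅ out={s,x}
  n1: in={x} out={x,y}
  n2: in={s,x} out={s,x,y}
  n3: in={s,x,y} out={x,y}
  n4: in={y} out={y}
  n5: in={x} out={x}
  n6: in={y} out=∅
  n7: in={x} out=∅

live-out(n3) = ["x", "y"]

Answer: ["x", "y"]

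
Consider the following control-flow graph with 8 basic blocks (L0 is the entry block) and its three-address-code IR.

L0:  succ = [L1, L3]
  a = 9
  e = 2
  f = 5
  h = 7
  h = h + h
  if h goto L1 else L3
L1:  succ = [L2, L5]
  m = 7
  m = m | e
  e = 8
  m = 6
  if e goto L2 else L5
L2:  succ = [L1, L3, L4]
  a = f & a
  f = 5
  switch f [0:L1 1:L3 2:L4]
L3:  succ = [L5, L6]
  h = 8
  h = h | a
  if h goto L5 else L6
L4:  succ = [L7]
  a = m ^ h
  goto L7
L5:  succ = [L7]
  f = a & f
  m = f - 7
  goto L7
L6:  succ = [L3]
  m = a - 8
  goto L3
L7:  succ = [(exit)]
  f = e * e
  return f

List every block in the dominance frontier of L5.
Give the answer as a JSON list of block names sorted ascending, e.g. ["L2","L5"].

Answer: ["L7"]

Working:
idom tree: L1←L0 L2←L1 L3←L0 L4←L2 L5←L0 L6←L3 L7←L0
Join-block Dom:
  L1: preds {L0,L2}: {L0} ∩ {L0,L1,L2} = {L0}; idom=L0
  L3: preds {L0,L2,L6}: {L0} ∩ {L0,L1,L2} ∩ {L0,L3,L6} = {L0}; idom=L0
  L5: preds {L1,L3}: {L0,L1} ∩ {L0,L3} = {L0}; idom=L0
  L7: preds {L4,L5}: {L0,L1,L2,L4} ∩ {L0,L5} = {L0}; idom=L0

Frontier:
  join L1 pred L0: · stop@L0
  join L1 pred L2: L2→L1 stop@L0
  join L3 pred L0: · stop@L0
  join L3 pred L2: L2→L1 stop@L0
  join L3 pred L6: L6→L3 stop@L0
  join L5 pred L1: L1 stop@L0
  join L5 pred L3: L3 stop@L0
  join L7 pred L4: L4→L2→L1 stop@L0
  join L7 pred L5: L5 stop@L0
  DF(L0)=∅
  DF(L1)={L1,L3,L5,L7}
  DF(L2)={L1,L3,L7}
  DF(L3)={L3,L5}
  DF(L4)={L7}
  DF(L5)={L7}
  DF(L6)={L3}
  DF(L7)=∅

DF(L5) = ["L7"]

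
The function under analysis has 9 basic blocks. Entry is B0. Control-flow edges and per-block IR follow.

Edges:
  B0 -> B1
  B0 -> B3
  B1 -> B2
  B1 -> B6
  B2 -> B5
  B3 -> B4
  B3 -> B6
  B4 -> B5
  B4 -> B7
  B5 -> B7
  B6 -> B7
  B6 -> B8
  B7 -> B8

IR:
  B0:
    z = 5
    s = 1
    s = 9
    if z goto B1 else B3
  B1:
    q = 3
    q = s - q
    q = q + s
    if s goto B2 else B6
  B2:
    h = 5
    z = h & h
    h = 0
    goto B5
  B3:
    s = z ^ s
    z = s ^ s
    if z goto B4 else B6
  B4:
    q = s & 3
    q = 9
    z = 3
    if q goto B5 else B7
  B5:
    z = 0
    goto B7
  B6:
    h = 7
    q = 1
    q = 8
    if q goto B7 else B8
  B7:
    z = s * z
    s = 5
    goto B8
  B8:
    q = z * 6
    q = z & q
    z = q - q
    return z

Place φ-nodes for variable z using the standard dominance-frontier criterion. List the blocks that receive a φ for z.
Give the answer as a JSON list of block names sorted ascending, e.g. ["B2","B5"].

Answer: ["B5", "B6", "B7", "B8"]

Derivation:
idom tree: B1←B0 B2←B1 B3←B0 B4←B3 B5←B0 B6←B0 B7←B0 B8←B0
Join-block Dom:
  B5: preds {B2,B4}: {B0,B1,B2} ∩ {B0,B3,B4} = {B0}; idom=B0
  B6: preds {B1,B3}: {B0,B1} ∩ {B0,B3} = {B0}; idom=B0
  B7: preds {B4,B5,B6}: {B0,B3,B4} ∩ {B0,B5} ∩ {B0,B6} = {B0}; idom=B0
  B8: preds {B6,B7}: {B0,B6} ∩ {B0,B7} = {B0}; idom=B0

DF derivation:
  join B5 pred B2: B2→B1 stop@B0
  join B5 pred B4: B4→B3 stop@B0
  join B6 pred B1: B1 stop@B0
  join B6 pred B3: B3 stop@B0
  join B7 pred B4: B4→B3 stop@B0
  join B7 pred B5: B5 stop@B0
  join B7 pred B6: B6 stop@B0
  join B8 pred B6: B6 stop@B0
  join B8 pred B7: B7 stop@B0
  B0: DF=∅
  B1: DF={B5,B6}
  B2: DF={B5}
  B3: DF={B5,B6,B7}
  B4: DF={B5,B7}
  B5: DF={B7}
  B6: DF={B7,B8}
  B7: DF={B8}
  B8: DF=∅

φ for z: defs {B0,B2,B3,B4,B5,B7,B8}
  DF⁺ = {B5,B6,B7,B8}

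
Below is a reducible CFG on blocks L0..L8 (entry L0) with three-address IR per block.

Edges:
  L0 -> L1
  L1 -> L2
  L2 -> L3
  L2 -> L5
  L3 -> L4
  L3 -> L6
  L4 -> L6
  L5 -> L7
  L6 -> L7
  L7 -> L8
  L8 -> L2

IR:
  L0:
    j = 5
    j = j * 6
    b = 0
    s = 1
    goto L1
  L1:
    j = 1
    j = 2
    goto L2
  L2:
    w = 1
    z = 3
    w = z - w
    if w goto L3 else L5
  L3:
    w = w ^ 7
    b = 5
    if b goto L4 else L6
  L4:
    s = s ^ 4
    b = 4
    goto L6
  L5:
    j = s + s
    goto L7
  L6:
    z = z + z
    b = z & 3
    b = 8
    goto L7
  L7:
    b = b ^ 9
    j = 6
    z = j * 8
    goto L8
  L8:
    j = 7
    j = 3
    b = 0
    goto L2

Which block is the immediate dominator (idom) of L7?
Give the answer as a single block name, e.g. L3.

Answer: L2

Analysis:
idom tree: L1←L0 L2←L1 L3←L2 L4←L3 L5←L2 L6←L3 L7←L2 L8←L7
Dom at joins:
  L2: preds {L1,L8}: {L0,L1} ∩ {L0,L1,L2,L7,L8} = {L0,L1}; idom=L1
  L6: preds {L3,L4}: {L0,L1,L2,L3} ∩ {L0,L1,L2,L3,L4} = {L0,L1,L2,L3}; idom=L3
  L7: preds {L5,L6}: {L0,L1,L2,L5} ∩ {L0,L1,L2,L3,L6} = {L0,L1,L2}; idom=L2

idom(L7) = L2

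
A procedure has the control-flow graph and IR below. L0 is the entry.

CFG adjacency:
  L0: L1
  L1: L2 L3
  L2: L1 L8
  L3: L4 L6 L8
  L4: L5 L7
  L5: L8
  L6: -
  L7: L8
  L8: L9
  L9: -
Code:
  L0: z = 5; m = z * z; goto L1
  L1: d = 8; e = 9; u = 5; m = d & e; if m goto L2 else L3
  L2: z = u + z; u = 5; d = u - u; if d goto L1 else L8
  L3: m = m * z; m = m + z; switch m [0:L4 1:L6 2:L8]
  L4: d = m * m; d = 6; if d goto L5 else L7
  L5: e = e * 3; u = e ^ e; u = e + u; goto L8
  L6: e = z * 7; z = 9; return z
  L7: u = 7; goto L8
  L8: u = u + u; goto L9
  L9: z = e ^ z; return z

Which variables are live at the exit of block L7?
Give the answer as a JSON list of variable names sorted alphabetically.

Answer: ["e", "u", "z"]

Analysis:
Per-block:
  L0: def={m,z} ue=∅
  L1: def={d,e,m,u} ue=∅
  L2: def={d,u,z} ue={u,z}
  L3: def={m} ue={m,z}
  L4: def={d} ue={m}
  L5: def={e,u} ue={e}
  L6: def={e,z} ue={z}
  L7: def={u} ue=∅
  L8: def={u} ue={u}
  L9: def={z} ue={e,z}

Liveness:
  L0: in=∅ out={z}
  L1: in={z} out={e,m,u,z}
  L2: in={e,u,z} out={e,u,z}
  L3: in={e,m,u,z} out={e,m,u,z}
  L4: in={e,m,z} out={e,z}
  L5: in={e,z} out={e,u,z}
  L6: in={z} out=∅
  L7: in={e,z} out={e,u,z}
  L8: in={e,u,z} out={e,z}
  L9: in={e,z} out=∅

live-out(L7) = ["e", "u", "z"]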